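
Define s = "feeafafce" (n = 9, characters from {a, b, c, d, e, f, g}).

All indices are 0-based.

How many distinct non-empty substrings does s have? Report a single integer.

rank | idx | suffix
   0 |   3 | afafce
   1 |   5 | afce
   2 |   7 | ce
   3 |   8 | e
   4 |   2 | eafafce
   5 |   1 | eeafafce
   6 |   4 | fafce
   7 |   6 | fce
   8 |   0 | feeafafce

SA = [3, 5, 7, 8, 2, 1, 4, 6, 0]
i: (SA[i-1],SA[i]) lcp shared
  1: (3,5) 2 'af'
  2: (5,7) 0 ''
  3: (7,8) 0 ''
  4: (8,2) 1 'e'
  5: (2,1) 1 'e'
  6: (1,4) 0 ''
  7: (4,6) 1 'f'
  8: (6,0) 1 'f'

n(n+1)/2 = 9·10/2 = 45
Σ LCP = 0 + 2 + 0 + 0 + 1 + 1 + 0 + 1 + 1 = 6
distinct = 45 − 6 = 39

39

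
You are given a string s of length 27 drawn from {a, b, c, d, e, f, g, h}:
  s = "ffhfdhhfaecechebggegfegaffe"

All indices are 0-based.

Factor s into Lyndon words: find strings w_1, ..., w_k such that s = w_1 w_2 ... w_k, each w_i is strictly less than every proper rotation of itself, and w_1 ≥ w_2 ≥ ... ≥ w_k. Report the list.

["ffh", "f", "dhhf", "aecechebggegfegaffe"]

emit factor 1: 'ffh' (i=0, period=3)
emit factor 2: 'f' (i=3, period=1)
emit factor 3: 'dhhf' (i=4, period=4)
emit factor 4: 'aecechebggegfegaffe' (i=8, period=19)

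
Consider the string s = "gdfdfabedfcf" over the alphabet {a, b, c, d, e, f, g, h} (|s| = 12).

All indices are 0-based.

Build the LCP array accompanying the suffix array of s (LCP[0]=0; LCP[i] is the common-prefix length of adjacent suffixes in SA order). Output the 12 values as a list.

rank→(start, suffix):
  0 → (5, 'abedfcf')
  1 → (6, 'bedfcf')
  2 → (10, 'cf')
  3 → (3, 'dfabedfcf')
  4 → (8, 'dfcf')
  5 → (1, 'dfdfabedfcf')
  6 → (7, 'edfcf')
  7 → (11, 'f')
  8 → (4, 'fabedfcf')
  9 → (9, 'fcf')
  10 → (2, 'fdfabedfcf')
  11 → (0, 'gdfdfabedfcf')

SA = [5, 6, 10, 3, 8, 1, 7, 11, 4, 9, 2, 0]
rank  pair      lcp
   1  s[5:],s[6:]  0  ''
   2  s[6:],s[10:]  0  ''
   3  s[10:],s[3:]  0  ''
   4  s[3:],s[8:]  2  'df'
   5  s[8:],s[1:]  2  'df'
   6  s[1:],s[7:]  0  ''
   7  s[7:],s[11:]  0  ''
   8  s[11:],s[4:]  1  'f'
   9  s[4:],s[9:]  1  'f'
  10  s[9:],s[2:]  1  'f'
  11  s[2:],s[0:]  0  ''

[0, 0, 0, 0, 2, 2, 0, 0, 1, 1, 1, 0]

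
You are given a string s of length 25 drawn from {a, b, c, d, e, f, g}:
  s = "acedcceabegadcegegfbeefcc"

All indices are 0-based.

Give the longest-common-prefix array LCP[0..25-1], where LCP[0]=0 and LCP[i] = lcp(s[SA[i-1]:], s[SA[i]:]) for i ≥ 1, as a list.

rank→(start, suffix):
  0 → (7, 'abegadcegegfbeefcc')
  1 → (0, 'acedcceabegadcegegfbeefcc')
  2 → (11, 'adcegegfbeefcc')
  3 → (19, 'beefcc')
  4 → (8, 'begadcegegfbeefcc')
  5 → (24, 'c')
  6 → (23, 'cc')
  7 → (4, 'cceabegadcegegfbeefcc')
  8 → (5, 'ceabegadcegegfbeefcc')
  9 → (1, 'cedcceabegadcegegfbeefcc')
  10 → (13, 'cegegfbeefcc')
  11 → (3, 'dcceabegadcegegfbeefcc')
  12 → (12, 'dcegegfbeefcc')
  13 → (6, 'eabegadcegegfbeefcc')
  14 → (2, 'edcceabegadcegegfbeefcc')
  15 → (20, 'eefcc')
  16 → (21, 'efcc')
  17 → (9, 'egadcegegfbeefcc')
  18 → (14, 'egegfbeefcc')
  19 → (16, 'egfbeefcc')
  20 → (18, 'fbeefcc')
  21 → (22, 'fcc')
  22 → (10, 'gadcegegfbeefcc')
  23 → (15, 'gegfbeefcc')
  24 → (17, 'gfbeefcc')

SA = [7, 0, 11, 19, 8, 24, 23, 4, 5, 1, 13, 3, 12, 6, 2, 20, 21, 9, 14, 16, 18, 22, 10, 15, 17]
[i] adj suffixes → lcp
  [1] 7/0 → 1 ('a')
  [2] 0/11 → 1 ('a')
  [3] 11/19 → 0 ('')
  [4] 19/8 → 2 ('be')
  [5] 8/24 → 0 ('')
  [6] 24/23 → 1 ('c')
  [7] 23/4 → 2 ('cc')
  [8] 4/5 → 1 ('c')
  [9] 5/1 → 2 ('ce')
  [10] 1/13 → 2 ('ce')
  [11] 13/3 → 0 ('')
  [12] 3/12 → 2 ('dc')
  [13] 12/6 → 0 ('')
  [14] 6/2 → 1 ('e')
  [15] 2/20 → 1 ('e')
  [16] 20/21 → 1 ('e')
  [17] 21/9 → 1 ('e')
  [18] 9/14 → 2 ('eg')
  [19] 14/16 → 2 ('eg')
  [20] 16/18 → 0 ('')
  [21] 18/22 → 1 ('f')
  [22] 22/10 → 0 ('')
  [23] 10/15 → 1 ('g')
  [24] 15/17 → 1 ('g')

[0, 1, 1, 0, 2, 0, 1, 2, 1, 2, 2, 0, 2, 0, 1, 1, 1, 1, 2, 2, 0, 1, 0, 1, 1]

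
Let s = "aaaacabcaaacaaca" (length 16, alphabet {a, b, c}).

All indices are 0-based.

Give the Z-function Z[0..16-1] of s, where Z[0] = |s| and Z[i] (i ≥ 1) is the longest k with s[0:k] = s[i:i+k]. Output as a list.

Z[0]=16
i=1: i≥r, start 0; Z[1]=3 extend→box=[1,4)
i=2: min(r-i=2, Z[1]=3)=2; Z[2]=2
i=3: min(r-i=1, Z[2]=2)=1; Z[3]=1
i=4: i≥r, start 0; Z[4]=0
i=5: i≥r, start 0; Z[5]=1 extend→box=[5,6)
i=6: i≥r, start 0; Z[6]=0
i=7: i≥r, start 0; Z[7]=0
i=8: i≥r, start 0; Z[8]=3 extend→box=[8,11)
i=9: min(r-i=2, Z[1]=3)=2; Z[9]=2
i=10: min(r-i=1, Z[2]=2)=1; Z[10]=1
i=11: i≥r, start 0; Z[11]=0
i=12: i≥r, start 0; Z[12]=2 extend→box=[12,14)
i=13: min(r-i=1, Z[1]=3)=1; Z[13]=1
i=14: i≥r, start 0; Z[14]=0
i=15: i≥r, start 0; Z[15]=1 extend→box=[15,16)

[16, 3, 2, 1, 0, 1, 0, 0, 3, 2, 1, 0, 2, 1, 0, 1]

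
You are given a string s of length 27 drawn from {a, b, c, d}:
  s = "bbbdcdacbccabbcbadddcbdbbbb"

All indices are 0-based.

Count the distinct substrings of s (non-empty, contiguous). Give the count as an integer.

rank | idx | suffix
   0 |  11 | abbcbadddcbdbbbb
   1 |   6 | acbccabbcbadddcbdbbbb
   2 |  16 | adddcbdbbbb
   3 |  26 | b
   4 |  15 | badddcbdbbbb
   5 |  25 | bb
   6 |  24 | bbb
   7 |  23 | bbbb
   8 |   0 | bbbdcdacbccabbcbadddcbdbbbb
   9 |  12 | bbcbadddcbdbbbb
  10 |   1 | bbdcdacbccabbcbadddcbdbbbb
  11 |  13 | bcbadddcbdbbbb
  12 |   8 | bccabbcbadddcbdbbbb
  13 |  21 | bdbbbb
  14 |   2 | bdcdacbccabbcbadddcbdbbbb
  15 |  10 | cabbcbadddcbdbbbb
  16 |  14 | cbadddcbdbbbb
  17 |   7 | cbccabbcbadddcbdbbbb
  18 |  20 | cbdbbbb
  19 |   9 | ccabbcbadddcbdbbbb
  20 |   4 | cdacbccabbcbadddcbdbbbb
  21 |   5 | dacbccabbcbadddcbdbbbb
  22 |  22 | dbbbb
  23 |  19 | dcbdbbbb
  24 |   3 | dcdacbccabbcbadddcbdbbbb
  25 |  18 | ddcbdbbbb
  26 |  17 | dddcbdbbbb

SA = [11, 6, 16, 26, 15, 25, 24, 23, 0, 12, 1, 13, 8, 21, 2, 10, 14, 7, 20, 9, 4, 5, 22, 19, 3, 18, 17]
i: (SA[i-1],SA[i]) lcp shared
  1: (11,6) 1 'a'
  2: (6,16) 1 'a'
  3: (16,26) 0 ''
  4: (26,15) 1 'b'
  5: (15,25) 1 'b'
  6: (25,24) 2 'bb'
  7: (24,23) 3 'bbb'
  8: (23,0) 3 'bbb'
  9: (0,12) 2 'bb'
  10: (12,1) 2 'bb'
  11: (1,13) 1 'b'
  12: (13,8) 2 'bc'
  13: (8,21) 1 'b'
  14: (21,2) 2 'bd'
  15: (2,10) 0 ''
  16: (10,14) 1 'c'
  17: (14,7) 2 'cb'
  18: (7,20) 2 'cb'
  19: (20,9) 1 'c'
  20: (9,4) 1 'c'
  21: (4,5) 0 ''
  22: (5,22) 1 'd'
  23: (22,19) 1 'd'
  24: (19,3) 2 'dc'
  25: (3,18) 1 'd'
  26: (18,17) 2 'dd'

n(n+1)/2 = 27·28/2 = 378
Σ LCP = 0 + 1 + 1 + 0 + 1 + 1 + 2 + 3 + 3 + 2 + 2 + 1 + 2 + 1 + 2 + 0 + 1 + 2 + 2 + 1 + 1 + 0 + 1 + 1 + 2 + 1 + 2 = 36
distinct = 378 − 36 = 342

342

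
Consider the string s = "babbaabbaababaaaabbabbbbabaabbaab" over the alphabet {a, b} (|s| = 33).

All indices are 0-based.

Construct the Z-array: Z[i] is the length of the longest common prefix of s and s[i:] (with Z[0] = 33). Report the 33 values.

[33, 0, 1, 2, 0, 0, 1, 2, 0, 0, 3, 0, 2, 0, 0, 0, 0, 1, 4, 0, 1, 1, 1, 3, 0, 2, 0, 0, 1, 2, 0, 0, 1]

Z[0]=33
i=1: outside box; Z[1]=0
i=2: outside box; Z[2]=1 grow→box=[2,3)
i=3: outside box; Z[3]=2 grow→box=[3,5)
i=4: min(r-i=1, Z[1]=0)=0; Z[4]=0
i=5: outside box; Z[5]=0
i=6: outside box; Z[6]=1 grow→box=[6,7)
i=7: outside box; Z[7]=2 grow→box=[7,9)
i=8: min(r-i=1, Z[1]=0)=0; Z[8]=0
i=9: outside box; Z[9]=0
i=10: outside box; Z[10]=3 grow→box=[10,13)
i=11: min(r-i=2, Z[1]=0)=0; Z[11]=0
i=12: min(r-i=1, Z[2]=1)=1; Z[12]=2 grow→box=[12,14)
i=13: min(r-i=1, Z[1]=0)=0; Z[13]=0
i=14: outside box; Z[14]=0
i=15: outside box; Z[15]=0
i=16: outside box; Z[16]=0
i=17: outside box; Z[17]=1 grow→box=[17,18)
i=18: outside box; Z[18]=4 grow→box=[18,22)
i=19: min(r-i=3, Z[1]=0)=0; Z[19]=0
i=20: min(r-i=2, Z[2]=1)=1; Z[20]=1
i=21: min(r-i=1, Z[3]=2)=1; Z[21]=1
i=22: outside box; Z[22]=1 grow→box=[22,23)
i=23: outside box; Z[23]=3 grow→box=[23,26)
i=24: min(r-i=2, Z[1]=0)=0; Z[24]=0
i=25: min(r-i=1, Z[2]=1)=1; Z[25]=2 grow→box=[25,27)
i=26: min(r-i=1, Z[1]=0)=0; Z[26]=0
i=27: outside box; Z[27]=0
i=28: outside box; Z[28]=1 grow→box=[28,29)
i=29: outside box; Z[29]=2 grow→box=[29,31)
i=30: min(r-i=1, Z[1]=0)=0; Z[30]=0
i=31: outside box; Z[31]=0
i=32: outside box; Z[32]=1 grow→box=[32,33)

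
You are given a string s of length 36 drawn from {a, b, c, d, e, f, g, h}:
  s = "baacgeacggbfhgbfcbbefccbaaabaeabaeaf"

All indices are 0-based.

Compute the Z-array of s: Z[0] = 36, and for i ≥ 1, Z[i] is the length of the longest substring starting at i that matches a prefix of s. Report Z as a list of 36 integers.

[36, 0, 0, 0, 0, 0, 0, 0, 0, 0, 1, 0, 0, 0, 1, 0, 0, 1, 1, 0, 0, 0, 0, 3, 0, 0, 0, 2, 0, 0, 0, 2, 0, 0, 0, 0]

Z[0]=36
i=1: outside box; Z[1]=0
i=2: outside box; Z[2]=0
i=3: outside box; Z[3]=0
i=4: outside box; Z[4]=0
i=5: outside box; Z[5]=0
i=6: outside box; Z[6]=0
i=7: outside box; Z[7]=0
i=8: outside box; Z[8]=0
i=9: outside box; Z[9]=0
i=10: outside box; Z[10]=1 grow→box=[10,11)
i=11: outside box; Z[11]=0
i=12: outside box; Z[12]=0
i=13: outside box; Z[13]=0
i=14: outside box; Z[14]=1 grow→box=[14,15)
i=15: outside box; Z[15]=0
i=16: outside box; Z[16]=0
i=17: outside box; Z[17]=1 grow→box=[17,18)
i=18: outside box; Z[18]=1 grow→box=[18,19)
i=19: outside box; Z[19]=0
i=20: outside box; Z[20]=0
i=21: outside box; Z[21]=0
i=22: outside box; Z[22]=0
i=23: outside box; Z[23]=3 grow→box=[23,26)
i=24: min(r-i=2, Z[1]=0)=0; Z[24]=0
i=25: min(r-i=1, Z[2]=0)=0; Z[25]=0
i=26: outside box; Z[26]=0
i=27: outside box; Z[27]=2 grow→box=[27,29)
i=28: min(r-i=1, Z[1]=0)=0; Z[28]=0
i=29: outside box; Z[29]=0
i=30: outside box; Z[30]=0
i=31: outside box; Z[31]=2 grow→box=[31,33)
i=32: min(r-i=1, Z[1]=0)=0; Z[32]=0
i=33: outside box; Z[33]=0
i=34: outside box; Z[34]=0
i=35: outside box; Z[35]=0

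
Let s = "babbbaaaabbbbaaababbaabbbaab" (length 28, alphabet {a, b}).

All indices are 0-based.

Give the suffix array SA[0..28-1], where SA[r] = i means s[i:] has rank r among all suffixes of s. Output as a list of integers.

rank | idx | suffix
   0 |   5 | aaaabbbbaaababbaabbbaab
   1 |  13 | aaababbaabbbaab
   2 |   6 | aaabbbbaaababbaabbbaab
   3 |  25 | aab
   4 |  14 | aababbaabbbaab
   5 |  20 | aabbbaab
   6 |   7 | aabbbbaaababbaabbbaab
   7 |  26 | ab
   8 |  15 | ababbaabbbaab
   9 |  17 | abbaabbbaab
  10 |   1 | abbbaaaabbbbaaababbaabbbaab
  11 |  21 | abbbaab
  12 |   8 | abbbbaaababbaabbbaab
  13 |  27 | b
  14 |   4 | baaaabbbbaaababbaabbbaab
  15 |  12 | baaababbaabbbaab
  16 |  24 | baab
  17 |  19 | baabbbaab
  18 |  16 | babbaabbbaab
  19 |   0 | babbbaaaabbbbaaababbaabbbaab
  20 |   3 | bbaaaabbbbaaababbaabbbaab
  21 |  11 | bbaaababbaabbbaab
  22 |  23 | bbaab
  23 |  18 | bbaabbbaab
  24 |   2 | bbbaaaabbbbaaababbaabbbaab
  25 |  10 | bbbaaababbaabbbaab
  26 |  22 | bbbaab
  27 |   9 | bbbbaaababbaabbbaab

[5, 13, 6, 25, 14, 20, 7, 26, 15, 17, 1, 21, 8, 27, 4, 12, 24, 19, 16, 0, 3, 11, 23, 18, 2, 10, 22, 9]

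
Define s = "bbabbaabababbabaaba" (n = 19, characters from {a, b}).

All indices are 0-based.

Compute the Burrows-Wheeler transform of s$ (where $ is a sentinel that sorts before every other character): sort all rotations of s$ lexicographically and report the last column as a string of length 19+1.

abbbababbbaabbabaaa$

rank  rotation              last
    0  $bbabbaabababbabaaba  a
    1  a$bbabbaabababbabaab  b
    2  aaba$bbabbaabababbab  b
    3  aabababbabaaba$bbabb  b
    4  aba$bbabbaabababbaba  a
    5  abaaba$bbabbaabababb  b
    6  abababbabaaba$bbabba  a
    7  ababbabaaba$bbabbaab  b
    8  abbaabababbabaaba$bb  b
    9  abbabaaba$bbabbaabab  b
   10  ba$bbabbaabababbabaa  a
   11  baaba$bbabbaabababba  a
   12  baabababbabaaba$bbab  b
   13  babaaba$bbabbaababab  b
   14  bababbabaaba$bbabbaa  a
   15  babbaabababbabaaba$b  b
   16  babbabaaba$bbabbaaba  a
   17  bbaabababbabaaba$bba  a
   18  bbabaaba$bbabbaababa  a
   19  bbabbaabababbabaaba$  $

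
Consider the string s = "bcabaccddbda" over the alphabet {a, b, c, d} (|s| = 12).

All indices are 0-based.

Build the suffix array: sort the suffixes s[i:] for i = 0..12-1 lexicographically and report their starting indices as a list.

[11, 2, 4, 3, 0, 9, 1, 5, 6, 10, 8, 7]

rank | idx | suffix
   0 |  11 | a
   1 |   2 | abaccddbda
   2 |   4 | accddbda
   3 |   3 | baccddbda
   4 |   0 | bcabaccddbda
   5 |   9 | bda
   6 |   1 | cabaccddbda
   7 |   5 | ccddbda
   8 |   6 | cddbda
   9 |  10 | da
  10 |   8 | dbda
  11 |   7 | ddbda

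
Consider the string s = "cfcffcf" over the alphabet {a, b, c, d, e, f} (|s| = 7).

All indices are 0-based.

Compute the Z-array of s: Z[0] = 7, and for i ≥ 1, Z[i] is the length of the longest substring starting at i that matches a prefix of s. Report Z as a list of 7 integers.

Z[0]=7
i=1: i≥r, start 0; Z[1]=0
i=2: i≥r, start 0; Z[2]=2 grow→box=[2,4)
i=3: min(r-i=1, Z[1]=0)=0; Z[3]=0
i=4: i≥r, start 0; Z[4]=0
i=5: i≥r, start 0; Z[5]=2 grow→box=[5,7)
i=6: min(r-i=1, Z[1]=0)=0; Z[6]=0

[7, 0, 2, 0, 0, 2, 0]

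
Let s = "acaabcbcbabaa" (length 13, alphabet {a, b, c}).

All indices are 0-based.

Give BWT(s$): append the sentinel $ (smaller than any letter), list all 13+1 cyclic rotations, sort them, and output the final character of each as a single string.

aabcba$accaabb

rank  rotation        last
    0  $acaabcbcbabaa  a
    1  a$acaabcbcbaba  a
    2  aa$acaabcbcbab  b
    3  aabcbcbabaa$ac  c
    4  abaa$acaabcbcb  b
    5  abcbcbabaa$aca  a
    6  acaabcbcbabaa$  $
    7  baa$acaabcbcba  a
    8  babaa$acaabcbc  c
    9  bcbabaa$acaabc  c
   10  bcbcbabaa$acaa  a
   11  caabcbcbabaa$a  a
   12  cbabaa$acaabcb  b
   13  cbcbabaa$acaab  b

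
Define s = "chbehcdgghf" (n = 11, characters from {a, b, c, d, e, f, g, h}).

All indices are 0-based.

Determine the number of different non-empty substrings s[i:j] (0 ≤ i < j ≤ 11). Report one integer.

62

rank | idx | suffix
   0 |   2 | behcdgghf
   1 |   5 | cdgghf
   2 |   0 | chbehcdgghf
   3 |   6 | dgghf
   4 |   3 | ehcdgghf
   5 |  10 | f
   6 |   7 | gghf
   7 |   8 | ghf
   8 |   1 | hbehcdgghf
   9 |   4 | hcdgghf
  10 |   9 | hf

SA = [2, 5, 0, 6, 3, 10, 7, 8, 1, 4, 9]
rank  pair      lcp
   1  s[2:],s[5:]  0  ''
   2  s[5:],s[0:]  1  'c'
   3  s[0:],s[6:]  0  ''
   4  s[6:],s[3:]  0  ''
   5  s[3:],s[10:]  0  ''
   6  s[10:],s[7:]  0  ''
   7  s[7:],s[8:]  1  'g'
   8  s[8:],s[1:]  0  ''
   9  s[1:],s[4:]  1  'h'
  10  s[4:],s[9:]  1  'h'

n(n+1)/2 = 11·12/2 = 66
Σ LCP = 0 + 0 + 1 + 0 + 0 + 0 + 0 + 1 + 0 + 1 + 1 = 4
distinct = 66 − 4 = 62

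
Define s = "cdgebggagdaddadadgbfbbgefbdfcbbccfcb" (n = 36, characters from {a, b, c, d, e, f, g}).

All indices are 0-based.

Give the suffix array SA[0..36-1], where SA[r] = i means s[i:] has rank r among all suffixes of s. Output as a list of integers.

[13, 10, 15, 7, 35, 29, 20, 30, 25, 18, 21, 4, 34, 28, 31, 0, 32, 12, 9, 14, 11, 26, 16, 1, 3, 23, 19, 24, 33, 27, 6, 17, 8, 2, 22, 5]

sorted suffixes:
  #0 SA[0]=13  'adadgbfbbgefbdfcbbccfcb'
  #1 SA[1]=10  'addadadgbfbbgefbdfcbbccfcb'
  #2 SA[2]=15  'adgbfbbgefbdfcbbccfcb'
  #3 SA[3]=7  'agdaddadadgbfbbgefbdfcbbccfcb'
  #4 SA[4]=35  'b'
  #5 SA[5]=29  'bbccfcb'
  #6 SA[6]=20  'bbgefbdfcbbccfcb'
  #7 SA[7]=30  'bccfcb'
  #8 SA[8]=25  'bdfcbbccfcb'
  #9 SA[9]=18  'bfbbgefbdfcbbccfcb'
  #10 SA[10]=21  'bgefbdfcbbccfcb'
  #11 SA[11]=4  'bggagdaddadadgbfbbgefbdfcbbccfcb'
  #12 SA[12]=34  'cb'
  #13 SA[13]=28  'cbbccfcb'
  #14 SA[14]=31  'ccfcb'
  #15 SA[15]=0  'cdgebggagdaddadadgbfbbgefbdfcbbccfcb'
  #16 SA[16]=32  'cfcb'
  #17 SA[17]=12  'dadadgbfbbgefbdfcbbccfcb'
  #18 SA[18]=9  'daddadadgbfbbgefbdfcbbccfcb'
  #19 SA[19]=14  'dadgbfbbgefbdfcbbccfcb'
  #20 SA[20]=11  'ddadadgbfbbgefbdfcbbccfcb'
  #21 SA[21]=26  'dfcbbccfcb'
  #22 SA[22]=16  'dgbfbbgefbdfcbbccfcb'
  #23 SA[23]=1  'dgebggagdaddadadgbfbbgefbdfcbbccfcb'
  #24 SA[24]=3  'ebggagdaddadadgbfbbgefbdfcbbccfcb'
  #25 SA[25]=23  'efbdfcbbccfcb'
  #26 SA[26]=19  'fbbgefbdfcbbccfcb'
  #27 SA[27]=24  'fbdfcbbccfcb'
  #28 SA[28]=33  'fcb'
  #29 SA[29]=27  'fcbbccfcb'
  #30 SA[30]=6  'gagdaddadadgbfbbgefbdfcbbccfcb'
  #31 SA[31]=17  'gbfbbgefbdfcbbccfcb'
  #32 SA[32]=8  'gdaddadadgbfbbgefbdfcbbccfcb'
  #33 SA[33]=2  'gebggagdaddadadgbfbbgefbdfcbbccfcb'
  #34 SA[34]=22  'gefbdfcbbccfcb'
  #35 SA[35]=5  'ggagdaddadadgbfbbgefbdfcbbccfcb'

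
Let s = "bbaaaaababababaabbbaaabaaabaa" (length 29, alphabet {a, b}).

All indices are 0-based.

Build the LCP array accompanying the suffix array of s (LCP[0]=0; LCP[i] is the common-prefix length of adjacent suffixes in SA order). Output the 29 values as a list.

[0, 1, 2, 4, 3, 6, 5, 2, 5, 4, 3, 1, 4, 4, 3, 5, 7, 2, 0, 3, 4, 7, 3, 2, 4, 6, 1, 5, 2]

rank→(start, suffix):
  0 → (28, 'a')
  1 → (27, 'aa')
  2 → (2, 'aaaaababababaabbbaaabaaabaa')
  3 → (3, 'aaaababababaabbbaaabaaabaa')
  4 → (23, 'aaabaa')
  5 → (19, 'aaabaaabaa')
  6 → (4, 'aaababababaabbbaaabaaabaa')
  7 → (24, 'aabaa')
  8 → (20, 'aabaaabaa')
  9 → (5, 'aababababaabbbaaabaaabaa')
  10 → (14, 'aabbbaaabaaabaa')
  11 → (25, 'abaa')
  12 → (21, 'abaaabaa')
  13 → (12, 'abaabbbaaabaaabaa')
  14 → (10, 'ababaabbbaaabaaabaa')
  15 → (8, 'abababaabbbaaabaaabaa')
  16 → (6, 'ababababaabbbaaabaaabaa')
  17 → (15, 'abbbaaabaaabaa')
  18 → (26, 'baa')
  19 → (1, 'baaaaababababaabbbaaabaaabaa')
  20 → (22, 'baaabaa')
  21 → (18, 'baaabaaabaa')
  22 → (13, 'baabbbaaabaaabaa')
  23 → (11, 'babaabbbaaabaaabaa')
  24 → (9, 'bababaabbbaaabaaabaa')
  25 → (7, 'babababaabbbaaabaaabaa')
  26 → (0, 'bbaaaaababababaabbbaaabaaabaa')
  27 → (17, 'bbaaabaaabaa')
  28 → (16, 'bbbaaabaaabaa')

SA = [28, 27, 2, 3, 23, 19, 4, 24, 20, 5, 14, 25, 21, 12, 10, 8, 6, 15, 26, 1, 22, 18, 13, 11, 9, 7, 0, 17, 16]
[i] adj suffixes → lcp
  [1] 28/27 → 1 ('a')
  [2] 27/2 → 2 ('aa')
  [3] 2/3 → 4 ('aaaa')
  [4] 3/23 → 3 ('aaa')
  [5] 23/19 → 6 ('aaabaa')
  [6] 19/4 → 5 ('aaaba')
  [7] 4/24 → 2 ('aa')
  [8] 24/20 → 5 ('aabaa')
  [9] 20/5 → 4 ('aaba')
  [10] 5/14 → 3 ('aab')
  [11] 14/25 → 1 ('a')
  [12] 25/21 → 4 ('abaa')
  [13] 21/12 → 4 ('abaa')
  [14] 12/10 → 3 ('aba')
  [15] 10/8 → 5 ('ababa')
  [16] 8/6 → 7 ('abababa')
  [17] 6/15 → 2 ('ab')
  [18] 15/26 → 0 ('')
  [19] 26/1 → 3 ('baa')
  [20] 1/22 → 4 ('baaa')
  [21] 22/18 → 7 ('baaabaa')
  [22] 18/13 → 3 ('baa')
  [23] 13/11 → 2 ('ba')
  [24] 11/9 → 4 ('baba')
  [25] 9/7 → 6 ('bababa')
  [26] 7/0 → 1 ('b')
  [27] 0/17 → 5 ('bbaaa')
  [28] 17/16 → 2 ('bb')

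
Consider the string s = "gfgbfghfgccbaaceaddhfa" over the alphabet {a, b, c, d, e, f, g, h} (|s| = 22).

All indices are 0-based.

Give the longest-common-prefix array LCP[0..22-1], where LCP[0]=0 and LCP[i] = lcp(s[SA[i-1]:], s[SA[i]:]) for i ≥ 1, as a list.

rank | idx | suffix
   0 |  21 | a
   1 |  12 | aaceaddhfa
   2 |  13 | aceaddhfa
   3 |  16 | addhfa
   4 |  11 | baaceaddhfa
   5 |   3 | bfghfgccbaaceaddhfa
   6 |  10 | cbaaceaddhfa
   7 |   9 | ccbaaceaddhfa
   8 |  14 | ceaddhfa
   9 |  17 | ddhfa
  10 |  18 | dhfa
  11 |  15 | eaddhfa
  12 |  20 | fa
  13 |   1 | fgbfghfgccbaaceaddhfa
  14 |   7 | fgccbaaceaddhfa
  15 |   4 | fghfgccbaaceaddhfa
  16 |   2 | gbfghfgccbaaceaddhfa
  17 |   8 | gccbaaceaddhfa
  18 |   0 | gfgbfghfgccbaaceaddhfa
  19 |   5 | ghfgccbaaceaddhfa
  20 |  19 | hfa
  21 |   6 | hfgccbaaceaddhfa

SA = [21, 12, 13, 16, 11, 3, 10, 9, 14, 17, 18, 15, 20, 1, 7, 4, 2, 8, 0, 5, 19, 6]
rank  pair      lcp
   1  s[21:],s[12:]  1  'a'
   2  s[12:],s[13:]  1  'a'
   3  s[13:],s[16:]  1  'a'
   4  s[16:],s[11:]  0  ''
   5  s[11:],s[3:]  1  'b'
   6  s[3:],s[10:]  0  ''
   7  s[10:],s[9:]  1  'c'
   8  s[9:],s[14:]  1  'c'
   9  s[14:],s[17:]  0  ''
  10  s[17:],s[18:]  1  'd'
  11  s[18:],s[15:]  0  ''
  12  s[15:],s[20:]  0  ''
  13  s[20:],s[1:]  1  'f'
  14  s[1:],s[7:]  2  'fg'
  15  s[7:],s[4:]  2  'fg'
  16  s[4:],s[2:]  0  ''
  17  s[2:],s[8:]  1  'g'
  18  s[8:],s[0:]  1  'g'
  19  s[0:],s[5:]  1  'g'
  20  s[5:],s[19:]  0  ''
  21  s[19:],s[6:]  2  'hf'

[0, 1, 1, 1, 0, 1, 0, 1, 1, 0, 1, 0, 0, 1, 2, 2, 0, 1, 1, 1, 0, 2]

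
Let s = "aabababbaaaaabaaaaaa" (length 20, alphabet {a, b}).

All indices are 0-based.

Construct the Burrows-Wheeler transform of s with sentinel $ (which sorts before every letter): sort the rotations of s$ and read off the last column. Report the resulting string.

aaaaaabbaaa$aabbabaaa

rank  rotation               last
    0  $aabababbaaaaabaaaaaa  a
    1  a$aabababbaaaaabaaaaa  a
    2  aa$aabababbaaaaabaaaa  a
    3  aaa$aabababbaaaaabaaa  a
    4  aaaa$aabababbaaaaabaa  a
    5  aaaaa$aabababbaaaaaba  a
    6  aaaaaa$aabababbaaaaab  b
    7  aaaaabaaaaaa$aabababb  b
    8  aaaabaaaaaa$aabababba  a
    9  aaabaaaaaa$aabababbaa  a
   10  aabaaaaaa$aabababbaaa  a
   11  aabababbaaaaabaaaaaa$  $
   12  abaaaaaa$aabababbaaaa  a
   13  abababbaaaaabaaaaaa$a  a
   14  ababbaaaaabaaaaaa$aab  b
   15  abbaaaaabaaaaaa$aabab  b
   16  baaaaaa$aabababbaaaaa  a
   17  baaaaabaaaaaa$aababab  b
   18  bababbaaaaabaaaaaa$aa  a
   19  babbaaaaabaaaaaa$aaba  a
   20  bbaaaaabaaaaaa$aababa  a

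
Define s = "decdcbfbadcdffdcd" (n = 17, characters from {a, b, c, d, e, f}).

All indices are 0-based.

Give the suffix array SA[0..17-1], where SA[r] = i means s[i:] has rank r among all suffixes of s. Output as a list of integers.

sorted suffixes:
  #0 SA[0]=8  'adcdffdcd'
  #1 SA[1]=7  'badcdffdcd'
  #2 SA[2]=5  'bfbadcdffdcd'
  #3 SA[3]=4  'cbfbadcdffdcd'
  #4 SA[4]=15  'cd'
  #5 SA[5]=2  'cdcbfbadcdffdcd'
  #6 SA[6]=10  'cdffdcd'
  #7 SA[7]=16  'd'
  #8 SA[8]=3  'dcbfbadcdffdcd'
  #9 SA[9]=14  'dcd'
  #10 SA[10]=9  'dcdffdcd'
  #11 SA[11]=0  'decdcbfbadcdffdcd'
  #12 SA[12]=11  'dffdcd'
  #13 SA[13]=1  'ecdcbfbadcdffdcd'
  #14 SA[14]=6  'fbadcdffdcd'
  #15 SA[15]=13  'fdcd'
  #16 SA[16]=12  'ffdcd'

[8, 7, 5, 4, 15, 2, 10, 16, 3, 14, 9, 0, 11, 1, 6, 13, 12]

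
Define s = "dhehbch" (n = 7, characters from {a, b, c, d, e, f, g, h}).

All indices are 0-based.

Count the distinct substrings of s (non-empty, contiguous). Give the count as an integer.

rank | idx | suffix
   0 |   4 | bch
   1 |   5 | ch
   2 |   0 | dhehbch
   3 |   2 | ehbch
   4 |   6 | h
   5 |   3 | hbch
   6 |   1 | hehbch

SA = [4, 5, 0, 2, 6, 3, 1]
i: (SA[i-1],SA[i]) lcp shared
  1: (4,5) 0 ''
  2: (5,0) 0 ''
  3: (0,2) 0 ''
  4: (2,6) 0 ''
  5: (6,3) 1 'h'
  6: (3,1) 1 'h'

n(n+1)/2 = 7·8/2 = 28
Σ LCP = 0 + 0 + 0 + 0 + 0 + 1 + 1 = 2
distinct = 28 − 2 = 26

26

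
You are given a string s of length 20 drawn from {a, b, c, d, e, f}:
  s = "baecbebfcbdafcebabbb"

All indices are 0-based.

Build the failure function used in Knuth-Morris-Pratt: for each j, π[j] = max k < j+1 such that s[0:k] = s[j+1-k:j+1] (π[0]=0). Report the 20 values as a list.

[0, 0, 0, 0, 1, 0, 1, 0, 0, 1, 0, 0, 0, 0, 0, 1, 2, 1, 1, 1]

π[0] = 0
j=1 s[j]='a': π[1]=0 (border '')
j=2 s[j]='e': π[2]=0 (border '')
j=3 s[j]='c': π[3]=0 (border '')
j=4 s[j]='b': π[4]=1 (border 'b')
j=5 s[j]='e': k: 1→0; π[5]=0 (border '')
j=6 s[j]='b': π[6]=1 (border 'b')
j=7 s[j]='f': k: 1→0; π[7]=0 (border '')
j=8 s[j]='c': π[8]=0 (border '')
j=9 s[j]='b': π[9]=1 (border 'b')
j=10 s[j]='d': k: 1→0; π[10]=0 (border '')
j=11 s[j]='a': π[11]=0 (border '')
j=12 s[j]='f': π[12]=0 (border '')
j=13 s[j]='c': π[13]=0 (border '')
j=14 s[j]='e': π[14]=0 (border '')
j=15 s[j]='b': π[15]=1 (border 'b')
j=16 s[j]='a': π[16]=2 (border 'ba')
j=17 s[j]='b': k: 2→0; π[17]=1 (border 'b')
j=18 s[j]='b': k: 1→0; π[18]=1 (border 'b')
j=19 s[j]='b': k: 1→0; π[19]=1 (border 'b')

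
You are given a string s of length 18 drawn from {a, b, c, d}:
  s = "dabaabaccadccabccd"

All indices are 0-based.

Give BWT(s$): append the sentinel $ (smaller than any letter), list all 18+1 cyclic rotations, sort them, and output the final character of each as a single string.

dbdacbcaaaccdabcc$a

rank  rotation             last
    0  $dabaabaccadccabccd  d
    1  aabaccadccabccd$dab  b
    2  abaabaccadccabccd$d  d
    3  abaccadccabccd$daba  a
    4  abccd$dabaabaccadcc  c
    5  accadccabccd$dabaab  b
    6  adccabccd$dabaabacc  c
    7  baabaccadccabccd$da  a
    8  baccadccabccd$dabaa  a
    9  bccd$dabaabaccadcca  a
   10  cabccd$dabaabaccadc  c
   11  cadccabccd$dabaabac  c
   12  ccabccd$dabaabaccad  d
   13  ccadccabccd$dabaaba  a
   14  ccd$dabaabaccadccab  b
   15  cd$dabaabaccadccabc  c
   16  d$dabaabaccadccabcc  c
   17  dabaabaccadccabccd$  $
   18  dccabccd$dabaabacca  a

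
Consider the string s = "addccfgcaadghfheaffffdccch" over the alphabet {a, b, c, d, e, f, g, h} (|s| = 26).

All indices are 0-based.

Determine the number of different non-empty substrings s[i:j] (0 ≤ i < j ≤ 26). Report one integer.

rank | idx | suffix
   0 |   8 | aadghfheaffffdccch
   1 |   0 | addccfgcaadghfheaffffdccch
   2 |   9 | adghfheaffffdccch
   3 |  16 | affffdccch
   4 |   7 | caadghfheaffffdccch
   5 |  22 | ccch
   6 |   3 | ccfgcaadghfheaffffdccch
   7 |  23 | cch
   8 |   4 | cfgcaadghfheaffffdccch
   9 |  24 | ch
  10 |  21 | dccch
  11 |   2 | dccfgcaadghfheaffffdccch
  12 |   1 | ddccfgcaadghfheaffffdccch
  13 |  10 | dghfheaffffdccch
  14 |  15 | eaffffdccch
  15 |  20 | fdccch
  16 |  19 | ffdccch
  17 |  18 | fffdccch
  18 |  17 | ffffdccch
  19 |   5 | fgcaadghfheaffffdccch
  20 |  13 | fheaffffdccch
  21 |   6 | gcaadghfheaffffdccch
  22 |  11 | ghfheaffffdccch
  23 |  25 | h
  24 |  14 | heaffffdccch
  25 |  12 | hfheaffffdccch

SA = [8, 0, 9, 16, 7, 22, 3, 23, 4, 24, 21, 2, 1, 10, 15, 20, 19, 18, 17, 5, 13, 6, 11, 25, 14, 12]
i: (SA[i-1],SA[i]) lcp shared
  1: (8,0) 1 'a'
  2: (0,9) 2 'ad'
  3: (9,16) 1 'a'
  4: (16,7) 0 ''
  5: (7,22) 1 'c'
  6: (22,3) 2 'cc'
  7: (3,23) 2 'cc'
  8: (23,4) 1 'c'
  9: (4,24) 1 'c'
  10: (24,21) 0 ''
  11: (21,2) 3 'dcc'
  12: (2,1) 1 'd'
  13: (1,10) 1 'd'
  14: (10,15) 0 ''
  15: (15,20) 0 ''
  16: (20,19) 1 'f'
  17: (19,18) 2 'ff'
  18: (18,17) 3 'fff'
  19: (17,5) 1 'f'
  20: (5,13) 1 'f'
  21: (13,6) 0 ''
  22: (6,11) 1 'g'
  23: (11,25) 0 ''
  24: (25,14) 1 'h'
  25: (14,12) 1 'h'

n(n+1)/2 = 26·27/2 = 351
Σ LCP = 0 + 1 + 2 + 1 + 0 + 1 + 2 + 2 + 1 + 1 + 0 + 3 + 1 + 1 + 0 + 0 + 1 + 2 + 3 + 1 + 1 + 0 + 1 + 0 + 1 + 1 = 27
distinct = 351 − 27 = 324

324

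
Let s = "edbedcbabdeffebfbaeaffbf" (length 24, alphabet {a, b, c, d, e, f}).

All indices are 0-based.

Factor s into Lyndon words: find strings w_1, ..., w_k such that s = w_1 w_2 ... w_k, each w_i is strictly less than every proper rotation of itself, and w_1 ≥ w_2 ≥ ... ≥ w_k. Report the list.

emit factor 1: 'e' (i=0, period=1)
emit factor 2: 'd' (i=1, period=1)
emit factor 3: 'bedc' (i=2, period=4)
emit factor 4: 'b' (i=6, period=1)
emit factor 5: 'abdeffebfbaeaffbf' (i=7, period=17)

["e", "d", "bedc", "b", "abdeffebfbaeaffbf"]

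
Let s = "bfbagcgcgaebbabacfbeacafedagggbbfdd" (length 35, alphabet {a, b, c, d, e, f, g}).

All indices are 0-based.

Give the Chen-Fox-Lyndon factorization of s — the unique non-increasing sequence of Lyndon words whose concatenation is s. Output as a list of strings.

emit factor 1: 'bf' (i=0, period=2)
emit factor 2: 'b' (i=2, period=1)
emit factor 3: 'agcgcg' (i=3, period=6)
emit factor 4: 'aebb' (i=9, period=4)
emit factor 5: 'abacfbeacafedagggbbfdd' (i=13, period=22)

["bf", "b", "agcgcg", "aebb", "abacfbeacafedagggbbfdd"]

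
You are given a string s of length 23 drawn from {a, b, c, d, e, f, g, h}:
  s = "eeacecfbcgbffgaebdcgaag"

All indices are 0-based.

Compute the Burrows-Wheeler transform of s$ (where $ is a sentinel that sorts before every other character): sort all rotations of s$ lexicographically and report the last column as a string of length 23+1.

ggegafegaedbbeac$cbfacfc

rank  rotation                  last
    0  $eeacecfbcgbffgaebdcgaag  g
    1  aag$eeacecfbcgbffgaebdcg  g
    2  acecfbcgbffgaebdcgaag$ee  e
    3  aebdcgaag$eeacecfbcgbffg  g
    4  ag$eeacecfbcgbffgaebdcga  a
    5  bcgbffgaebdcgaag$eeacecf  f
    6  bdcgaag$eeacecfbcgbffgae  e
    7  bffgaebdcgaag$eeacecfbcg  g
    8  cecfbcgbffgaebdcgaag$eea  a
    9  cfbcgbffgaebdcgaag$eeace  e
   10  cgaag$eeacecfbcgbffgaebd  d
   11  cgbffgaebdcgaag$eeacecfb  b
   12  dcgaag$eeacecfbcgbffgaeb  b
   13  eacecfbcgbffgaebdcgaag$e  e
   14  ebdcgaag$eeacecfbcgbffga  a
   15  ecfbcgbffgaebdcgaag$eeac  c
   16  eeacecfbcgbffgaebdcgaag$  $
   17  fbcgbffgaebdcgaag$eeacec  c
   18  ffgaebdcgaag$eeacecfbcgb  b
   19  fgaebdcgaag$eeacecfbcgbf  f
   20  g$eeacecfbcgbffgaebdcgaa  a
   21  gaag$eeacecfbcgbffgaebdc  c
   22  gaebdcgaag$eeacecfbcgbff  f
   23  gbffgaebdcgaag$eeacecfbc  c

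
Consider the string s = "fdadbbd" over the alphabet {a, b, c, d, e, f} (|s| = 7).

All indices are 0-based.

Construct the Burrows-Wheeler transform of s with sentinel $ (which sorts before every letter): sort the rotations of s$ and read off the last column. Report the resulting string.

dddbbfa$

rank  rotation  last
    0  $fdadbbd  d
    1  adbbd$fd  d
    2  bbd$fdad  d
    3  bd$fdadb  b
    4  d$fdadbb  b
    5  dadbbd$f  f
    6  dbbd$fda  a
    7  fdadbbd$  $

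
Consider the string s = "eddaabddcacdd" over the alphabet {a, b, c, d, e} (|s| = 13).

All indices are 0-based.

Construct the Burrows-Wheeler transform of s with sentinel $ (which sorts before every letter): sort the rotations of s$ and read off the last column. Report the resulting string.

rank  rotation        last
    0  $eddaabddcacdd  d
    1  aabddcacdd$edd  d
    2  abddcacdd$edda  a
    3  acdd$eddaabddc  c
    4  bddcacdd$eddaa  a
    5  cacdd$eddaabdd  d
    6  cdd$eddaabddca  a
    7  d$eddaabddcacd  d
    8  daabddcacdd$ed  d
    9  dcacdd$eddaabd  d
   10  dd$eddaabddcac  c
   11  ddaabddcacdd$e  e
   12  ddcacdd$eddaab  b
   13  eddaabddcacdd$  $

ddacadadddceb$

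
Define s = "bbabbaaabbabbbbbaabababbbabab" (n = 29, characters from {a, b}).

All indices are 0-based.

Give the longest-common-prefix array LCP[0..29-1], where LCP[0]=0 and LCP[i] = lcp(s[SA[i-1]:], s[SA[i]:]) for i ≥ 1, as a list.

[0, 2, 3, 1, 2, 4, 4, 2, 4, 3, 4, 0, 1, 3, 2, 3, 5, 3, 4, 5, 1, 4, 3, 4, 5, 2, 4, 3, 4]

sorted suffixes:
  #0 SA[0]=5  'aaabbabbbbbaabababbbabab'
  #1 SA[1]=16  'aabababbbabab'
  #2 SA[2]=6  'aabbabbbbbaabababbbabab'
  #3 SA[3]=27  'ab'
  #4 SA[4]=25  'abab'
  #5 SA[5]=17  'abababbbabab'
  #6 SA[6]=19  'ababbbabab'
  #7 SA[7]=2  'abbaaabbabbbbbaabababbbabab'
  #8 SA[8]=7  'abbabbbbbaabababbbabab'
  #9 SA[9]=21  'abbbabab'
  #10 SA[10]=10  'abbbbbaabababbbabab'
  #11 SA[11]=28  'b'
  #12 SA[12]=4  'baaabbabbbbbaabababbbabab'
  #13 SA[13]=15  'baabababbbabab'
  #14 SA[14]=26  'bab'
  #15 SA[15]=24  'babab'
  #16 SA[16]=18  'bababbbabab'
  #17 SA[17]=1  'babbaaabbabbbbbaabababbbabab'
  #18 SA[18]=20  'babbbabab'
  #19 SA[19]=9  'babbbbbaabababbbabab'
  #20 SA[20]=3  'bbaaabbabbbbbaabababbbabab'
  #21 SA[21]=14  'bbaabababbbabab'
  #22 SA[22]=23  'bbabab'
  #23 SA[23]=0  'bbabbaaabbabbbbbaabababbbabab'
  #24 SA[24]=8  'bbabbbbbaabababbbabab'
  #25 SA[25]=13  'bbbaabababbbabab'
  #26 SA[26]=22  'bbbabab'
  #27 SA[27]=12  'bbbbaabababbbabab'
  #28 SA[28]=11  'bbbbbaabababbbabab'

SA = [5, 16, 6, 27, 25, 17, 19, 2, 7, 21, 10, 28, 4, 15, 26, 24, 18, 1, 20, 9, 3, 14, 23, 0, 8, 13, 22, 12, 11]
i: (SA[i-1],SA[i]) lcp shared
  1: (5,16) 2 'aa'
  2: (16,6) 3 'aab'
  3: (6,27) 1 'a'
  4: (27,25) 2 'ab'
  5: (25,17) 4 'abab'
  6: (17,19) 4 'abab'
  7: (19,2) 2 'ab'
  8: (2,7) 4 'abba'
  9: (7,21) 3 'abb'
  10: (21,10) 4 'abbb'
  11: (10,28) 0 ''
  12: (28,4) 1 'b'
  13: (4,15) 3 'baa'
  14: (15,26) 2 'ba'
  15: (26,24) 3 'bab'
  16: (24,18) 5 'babab'
  17: (18,1) 3 'bab'
  18: (1,20) 4 'babb'
  19: (20,9) 5 'babbb'
  20: (9,3) 1 'b'
  21: (3,14) 4 'bbaa'
  22: (14,23) 3 'bba'
  23: (23,0) 4 'bbab'
  24: (0,8) 5 'bbabb'
  25: (8,13) 2 'bb'
  26: (13,22) 4 'bbba'
  27: (22,12) 3 'bbb'
  28: (12,11) 4 'bbbb'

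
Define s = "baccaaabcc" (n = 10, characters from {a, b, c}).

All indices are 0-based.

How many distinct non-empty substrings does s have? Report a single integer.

46

rank→(start, suffix):
  0 → (4, 'aaabcc')
  1 → (5, 'aabcc')
  2 → (6, 'abcc')
  3 → (1, 'accaaabcc')
  4 → (0, 'baccaaabcc')
  5 → (7, 'bcc')
  6 → (9, 'c')
  7 → (3, 'caaabcc')
  8 → (8, 'cc')
  9 → (2, 'ccaaabcc')

SA = [4, 5, 6, 1, 0, 7, 9, 3, 8, 2]
i: (SA[i-1],SA[i]) lcp shared
  1: (4,5) 2 'aa'
  2: (5,6) 1 'a'
  3: (6,1) 1 'a'
  4: (1,0) 0 ''
  5: (0,7) 1 'b'
  6: (7,9) 0 ''
  7: (9,3) 1 'c'
  8: (3,8) 1 'c'
  9: (8,2) 2 'cc'

n(n+1)/2 = 10·11/2 = 55
Σ LCP = 0 + 2 + 1 + 1 + 0 + 1 + 0 + 1 + 1 + 2 = 9
distinct = 55 − 9 = 46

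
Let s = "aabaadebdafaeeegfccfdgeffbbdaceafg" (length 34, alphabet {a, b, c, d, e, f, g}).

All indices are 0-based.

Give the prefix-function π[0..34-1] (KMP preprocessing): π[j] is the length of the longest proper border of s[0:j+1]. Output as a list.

π[0] = 0
j=1 s[j]='a': π[1]=1 (border 'a')
j=2 s[j]='b': k: 1→0; π[2]=0 (border '')
j=3 s[j]='a': π[3]=1 (border 'a')
j=4 s[j]='a': π[4]=2 (border 'aa')
j=5 s[j]='d': k: 2→1→0; π[5]=0 (border '')
j=6 s[j]='e': π[6]=0 (border '')
j=7 s[j]='b': π[7]=0 (border '')
j=8 s[j]='d': π[8]=0 (border '')
j=9 s[j]='a': π[9]=1 (border 'a')
j=10 s[j]='f': k: 1→0; π[10]=0 (border '')
j=11 s[j]='a': π[11]=1 (border 'a')
j=12 s[j]='e': k: 1→0; π[12]=0 (border '')
j=13 s[j]='e': π[13]=0 (border '')
j=14 s[j]='e': π[14]=0 (border '')
j=15 s[j]='g': π[15]=0 (border '')
j=16 s[j]='f': π[16]=0 (border '')
j=17 s[j]='c': π[17]=0 (border '')
j=18 s[j]='c': π[18]=0 (border '')
j=19 s[j]='f': π[19]=0 (border '')
j=20 s[j]='d': π[20]=0 (border '')
j=21 s[j]='g': π[21]=0 (border '')
j=22 s[j]='e': π[22]=0 (border '')
j=23 s[j]='f': π[23]=0 (border '')
j=24 s[j]='f': π[24]=0 (border '')
j=25 s[j]='b': π[25]=0 (border '')
j=26 s[j]='b': π[26]=0 (border '')
j=27 s[j]='d': π[27]=0 (border '')
j=28 s[j]='a': π[28]=1 (border 'a')
j=29 s[j]='c': k: 1→0; π[29]=0 (border '')
j=30 s[j]='e': π[30]=0 (border '')
j=31 s[j]='a': π[31]=1 (border 'a')
j=32 s[j]='f': k: 1→0; π[32]=0 (border '')
j=33 s[j]='g': π[33]=0 (border '')

[0, 1, 0, 1, 2, 0, 0, 0, 0, 1, 0, 1, 0, 0, 0, 0, 0, 0, 0, 0, 0, 0, 0, 0, 0, 0, 0, 0, 1, 0, 0, 1, 0, 0]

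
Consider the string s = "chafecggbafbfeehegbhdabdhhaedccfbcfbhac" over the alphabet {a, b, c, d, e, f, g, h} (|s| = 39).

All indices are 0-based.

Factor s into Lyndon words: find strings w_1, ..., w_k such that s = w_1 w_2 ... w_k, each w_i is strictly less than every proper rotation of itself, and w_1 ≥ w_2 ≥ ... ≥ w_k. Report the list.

emit factor 1: 'ch' (i=0, period=2)
emit factor 2: 'afecggb' (i=2, period=7)
emit factor 3: 'afbfeehegbhd' (i=9, period=12)
emit factor 4: 'abdhhaedccfbcfbhac' (i=21, period=18)

["ch", "afecggb", "afbfeehegbhd", "abdhhaedccfbcfbhac"]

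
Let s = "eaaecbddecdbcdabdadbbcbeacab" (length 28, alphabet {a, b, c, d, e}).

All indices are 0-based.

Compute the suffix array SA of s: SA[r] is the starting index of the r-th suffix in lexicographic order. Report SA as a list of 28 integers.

sorted suffixes:
  #0 SA[0]=1  'aaecbddecdbcdabdadbbcbeacab'
  #1 SA[1]=26  'ab'
  #2 SA[2]=14  'abdadbbcbeacab'
  #3 SA[3]=24  'acab'
  #4 SA[4]=17  'adbbcbeacab'
  #5 SA[5]=2  'aecbddecdbcdabdadbbcbeacab'
  #6 SA[6]=27  'b'
  #7 SA[7]=19  'bbcbeacab'
  #8 SA[8]=20  'bcbeacab'
  #9 SA[9]=11  'bcdabdadbbcbeacab'
  #10 SA[10]=15  'bdadbbcbeacab'
  #11 SA[11]=5  'bddecdbcdabdadbbcbeacab'
  #12 SA[12]=22  'beacab'
  #13 SA[13]=25  'cab'
  #14 SA[14]=4  'cbddecdbcdabdadbbcbeacab'
  #15 SA[15]=21  'cbeacab'
  #16 SA[16]=12  'cdabdadbbcbeacab'
  #17 SA[17]=9  'cdbcdabdadbbcbeacab'
  #18 SA[18]=13  'dabdadbbcbeacab'
  #19 SA[19]=16  'dadbbcbeacab'
  #20 SA[20]=18  'dbbcbeacab'
  #21 SA[21]=10  'dbcdabdadbbcbeacab'
  #22 SA[22]=6  'ddecdbcdabdadbbcbeacab'
  #23 SA[23]=7  'decdbcdabdadbbcbeacab'
  #24 SA[24]=0  'eaaecbddecdbcdabdadbbcbeacab'
  #25 SA[25]=23  'eacab'
  #26 SA[26]=3  'ecbddecdbcdabdadbbcbeacab'
  #27 SA[27]=8  'ecdbcdabdadbbcbeacab'

[1, 26, 14, 24, 17, 2, 27, 19, 20, 11, 15, 5, 22, 25, 4, 21, 12, 9, 13, 16, 18, 10, 6, 7, 0, 23, 3, 8]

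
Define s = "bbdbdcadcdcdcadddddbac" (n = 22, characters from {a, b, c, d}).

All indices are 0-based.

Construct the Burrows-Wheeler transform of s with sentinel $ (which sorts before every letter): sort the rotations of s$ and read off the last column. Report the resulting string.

cbccd$bdadddddbbccaddda

rank  rotation                 last
    0  $bbdbdcadcdcdcadddddbac  c
    1  ac$bbdbdcadcdcdcadddddb  b
    2  adcdcdcadddddbac$bbdbdc  c
    3  adddddbac$bbdbdcadcdcdc  c
    4  bac$bbdbdcadcdcdcaddddd  d
    5  bbdbdcadcdcdcadddddbac$  $
    6  bdbdcadcdcdcadddddbac$b  b
    7  bdcadcdcdcadddddbac$bbd  d
    8  c$bbdbdcadcdcdcadddddba  a
    9  cadcdcdcadddddbac$bbdbd  d
   10  cadddddbac$bbdbdcadcdcd  d
   11  cdcadddddbac$bbdbdcadcd  d
   12  cdcdcadddddbac$bbdbdcad  d
   13  dbac$bbdbdcadcdcdcadddd  d
   14  dbdcadcdcdcadddddbac$bb  b
   15  dcadcdcdcadddddbac$bbdb  b
   16  dcadddddbac$bbdbdcadcdc  c
   17  dcdcadddddbac$bbdbdcadc  c
   18  dcdcdcadddddbac$bbdbdca  a
   19  ddbac$bbdbdcadcdcdcaddd  d
   20  dddbac$bbdbdcadcdcdcadd  d
   21  ddddbac$bbdbdcadcdcdcad  d
   22  dddddbac$bbdbdcadcdcdca  a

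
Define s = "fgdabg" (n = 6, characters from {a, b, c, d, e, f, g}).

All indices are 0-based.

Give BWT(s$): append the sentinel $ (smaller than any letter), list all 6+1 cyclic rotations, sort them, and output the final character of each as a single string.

rank  rotation last
    0  $fgdabg  g
    1  abg$fgd  d
    2  bg$fgda  a
    3  dabg$fg  g
    4  fgdabg$  $
    5  g$fgdab  b
    6  gdabg$f  f

gdag$bf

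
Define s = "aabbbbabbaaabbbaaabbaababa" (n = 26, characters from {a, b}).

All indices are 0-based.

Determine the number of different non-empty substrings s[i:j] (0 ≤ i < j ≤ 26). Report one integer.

273

rank | idx | suffix
   0 |  25 | a
   1 |  15 | aaabbaababa
   2 |   9 | aaabbbaaabbaababa
   3 |  20 | aababa
   4 |  16 | aabbaababa
   5 |  10 | aabbbaaabbaababa
   6 |   0 | aabbbbabbaaabbbaaabbaababa
   7 |  23 | aba
   8 |  21 | ababa
   9 |   6 | abbaaabbbaaabbaababa
  10 |  17 | abbaababa
  11 |  11 | abbbaaabbaababa
  12 |   1 | abbbbabbaaabbbaaabbaababa
  13 |  24 | ba
  14 |  14 | baaabbaababa
  15 |   8 | baaabbbaaabbaababa
  16 |  19 | baababa
  17 |  22 | baba
  18 |   5 | babbaaabbbaaabbaababa
  19 |  13 | bbaaabbaababa
  20 |   7 | bbaaabbbaaabbaababa
  21 |  18 | bbaababa
  22 |   4 | bbabbaaabbbaaabbaababa
  23 |  12 | bbbaaabbaababa
  24 |   3 | bbbabbaaabbbaaabbaababa
  25 |   2 | bbbbabbaaabbbaaabbaababa

SA = [25, 15, 9, 20, 16, 10, 0, 23, 21, 6, 17, 11, 1, 24, 14, 8, 19, 22, 5, 13, 7, 18, 4, 12, 3, 2]
i: (SA[i-1],SA[i]) lcp shared
  1: (25,15) 1 'a'
  2: (15,9) 5 'aaabb'
  3: (9,20) 2 'aa'
  4: (20,16) 3 'aab'
  5: (16,10) 4 'aabb'
  6: (10,0) 5 'aabbb'
  7: (0,23) 1 'a'
  8: (23,21) 3 'aba'
  9: (21,6) 2 'ab'
  10: (6,17) 5 'abbaa'
  11: (17,11) 3 'abb'
  12: (11,1) 4 'abbb'
  13: (1,24) 0 ''
  14: (24,14) 2 'ba'
  15: (14,8) 6 'baaabb'
  16: (8,19) 3 'baa'
  17: (19,22) 2 'ba'
  18: (22,5) 3 'bab'
  19: (5,13) 1 'b'
  20: (13,7) 7 'bbaaabb'
  21: (7,18) 4 'bbaa'
  22: (18,4) 3 'bba'
  23: (4,12) 2 'bb'
  24: (12,3) 4 'bbba'
  25: (3,2) 3 'bbb'

n(n+1)/2 = 26·27/2 = 351
Σ LCP = 0 + 1 + 5 + 2 + 3 + 4 + 5 + 1 + 3 + 2 + 5 + 3 + 4 + 0 + 2 + 6 + 3 + 2 + 3 + 1 + 7 + 4 + 3 + 2 + 4 + 3 = 78
distinct = 351 − 78 = 273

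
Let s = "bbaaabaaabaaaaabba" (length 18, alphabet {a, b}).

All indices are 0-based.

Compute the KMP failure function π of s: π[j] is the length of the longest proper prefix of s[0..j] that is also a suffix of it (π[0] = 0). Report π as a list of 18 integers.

[0, 1, 0, 0, 0, 1, 0, 0, 0, 1, 0, 0, 0, 0, 0, 1, 2, 3]

π[0] = 0
j=1 s[j]='b': π[1]=1 (border 'b')
j=2 s[j]='a': k: 1→0; π[2]=0 (border '')
j=3 s[j]='a': π[3]=0 (border '')
j=4 s[j]='a': π[4]=0 (border '')
j=5 s[j]='b': π[5]=1 (border 'b')
j=6 s[j]='a': k: 1→0; π[6]=0 (border '')
j=7 s[j]='a': π[7]=0 (border '')
j=8 s[j]='a': π[8]=0 (border '')
j=9 s[j]='b': π[9]=1 (border 'b')
j=10 s[j]='a': k: 1→0; π[10]=0 (border '')
j=11 s[j]='a': π[11]=0 (border '')
j=12 s[j]='a': π[12]=0 (border '')
j=13 s[j]='a': π[13]=0 (border '')
j=14 s[j]='a': π[14]=0 (border '')
j=15 s[j]='b': π[15]=1 (border 'b')
j=16 s[j]='b': π[16]=2 (border 'bb')
j=17 s[j]='a': π[17]=3 (border 'bba')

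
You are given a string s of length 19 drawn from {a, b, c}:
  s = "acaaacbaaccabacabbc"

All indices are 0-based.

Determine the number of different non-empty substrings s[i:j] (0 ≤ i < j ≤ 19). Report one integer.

rank | idx | suffix
   0 |   2 | aaacbaaccabacabbc
   1 |   3 | aacbaaccabacabbc
   2 |   7 | aaccabacabbc
   3 |  11 | abacabbc
   4 |  15 | abbc
   5 |   0 | acaaacbaaccabacabbc
   6 |  13 | acabbc
   7 |   4 | acbaaccabacabbc
   8 |   8 | accabacabbc
   9 |   6 | baaccabacabbc
  10 |  12 | bacabbc
  11 |  16 | bbc
  12 |  17 | bc
  13 |  18 | c
  14 |   1 | caaacbaaccabacabbc
  15 |  10 | cabacabbc
  16 |  14 | cabbc
  17 |   5 | cbaaccabacabbc
  18 |   9 | ccabacabbc

SA = [2, 3, 7, 11, 15, 0, 13, 4, 8, 6, 12, 16, 17, 18, 1, 10, 14, 5, 9]
rank  pair      lcp
   1  s[2:],s[3:]  2  'aa'
   2  s[3:],s[7:]  3  'aac'
   3  s[7:],s[11:]  1  'a'
   4  s[11:],s[15:]  2  'ab'
   5  s[15:],s[0:]  1  'a'
   6  s[0:],s[13:]  3  'aca'
   7  s[13:],s[4:]  2  'ac'
   8  s[4:],s[8:]  2  'ac'
   9  s[8:],s[6:]  0  ''
  10  s[6:],s[12:]  2  'ba'
  11  s[12:],s[16:]  1  'b'
  12  s[16:],s[17:]  1  'b'
  13  s[17:],s[18:]  0  ''
  14  s[18:],s[1:]  1  'c'
  15  s[1:],s[10:]  2  'ca'
  16  s[10:],s[14:]  3  'cab'
  17  s[14:],s[5:]  1  'c'
  18  s[5:],s[9:]  1  'c'

n(n+1)/2 = 19·20/2 = 190
Σ LCP = 0 + 2 + 3 + 1 + 2 + 1 + 3 + 2 + 2 + 0 + 2 + 1 + 1 + 0 + 1 + 2 + 3 + 1 + 1 = 28
distinct = 190 − 28 = 162

162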